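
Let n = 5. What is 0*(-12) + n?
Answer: 5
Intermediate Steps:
0*(-12) + n = 0*(-12) + 5 = 0 + 5 = 5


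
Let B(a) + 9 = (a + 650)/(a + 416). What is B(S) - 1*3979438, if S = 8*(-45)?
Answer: -111424371/28 ≈ -3.9794e+6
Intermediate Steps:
S = -360
B(a) = -9 + (650 + a)/(416 + a) (B(a) = -9 + (a + 650)/(a + 416) = -9 + (650 + a)/(416 + a))
B(S) - 1*3979438 = 2*(-1547 - 4*(-360))/(416 - 360) - 1*3979438 = 2*(-1547 + 1440)/56 - 3979438 = 2*(1/56)*(-107) - 3979438 = -107/28 - 3979438 = -111424371/28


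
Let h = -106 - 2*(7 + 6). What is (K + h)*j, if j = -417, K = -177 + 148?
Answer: 67137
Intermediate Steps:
K = -29
h = -132 (h = -106 - 2*13 = -106 - 1*26 = -106 - 26 = -132)
(K + h)*j = (-29 - 132)*(-417) = -161*(-417) = 67137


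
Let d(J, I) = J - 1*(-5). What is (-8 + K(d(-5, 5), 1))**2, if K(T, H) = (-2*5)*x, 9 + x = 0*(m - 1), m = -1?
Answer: 6724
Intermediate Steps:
x = -9 (x = -9 + 0*(-1 - 1) = -9 + 0*(-2) = -9 + 0 = -9)
d(J, I) = 5 + J (d(J, I) = J + 5 = 5 + J)
K(T, H) = 90 (K(T, H) = -2*5*(-9) = -10*(-9) = 90)
(-8 + K(d(-5, 5), 1))**2 = (-8 + 90)**2 = 82**2 = 6724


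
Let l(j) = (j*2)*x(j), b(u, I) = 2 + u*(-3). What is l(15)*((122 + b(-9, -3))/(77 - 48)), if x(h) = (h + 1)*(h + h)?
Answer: 2174400/29 ≈ 74979.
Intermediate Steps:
x(h) = 2*h*(1 + h) (x(h) = (1 + h)*(2*h) = 2*h*(1 + h))
b(u, I) = 2 - 3*u
l(j) = 4*j**2*(1 + j) (l(j) = (j*2)*(2*j*(1 + j)) = (2*j)*(2*j*(1 + j)) = 4*j**2*(1 + j))
l(15)*((122 + b(-9, -3))/(77 - 48)) = (4*15**2*(1 + 15))*((122 + (2 - 3*(-9)))/(77 - 48)) = (4*225*16)*((122 + (2 + 27))/29) = 14400*((122 + 29)*(1/29)) = 14400*(151*(1/29)) = 14400*(151/29) = 2174400/29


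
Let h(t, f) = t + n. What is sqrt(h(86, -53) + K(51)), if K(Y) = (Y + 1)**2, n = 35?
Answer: 5*sqrt(113) ≈ 53.151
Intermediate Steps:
h(t, f) = 35 + t (h(t, f) = t + 35 = 35 + t)
K(Y) = (1 + Y)**2
sqrt(h(86, -53) + K(51)) = sqrt((35 + 86) + (1 + 51)**2) = sqrt(121 + 52**2) = sqrt(121 + 2704) = sqrt(2825) = 5*sqrt(113)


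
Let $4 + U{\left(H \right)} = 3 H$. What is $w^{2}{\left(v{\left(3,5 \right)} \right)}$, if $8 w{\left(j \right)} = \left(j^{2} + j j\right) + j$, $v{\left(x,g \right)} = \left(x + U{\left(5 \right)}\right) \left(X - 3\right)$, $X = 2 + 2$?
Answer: $\frac{41209}{16} \approx 2575.6$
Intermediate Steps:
$X = 4$
$U{\left(H \right)} = -4 + 3 H$
$v{\left(x,g \right)} = 11 + x$ ($v{\left(x,g \right)} = \left(x + \left(-4 + 3 \cdot 5\right)\right) \left(4 - 3\right) = \left(x + \left(-4 + 15\right)\right) 1 = \left(x + 11\right) 1 = \left(11 + x\right) 1 = 11 + x$)
$w{\left(j \right)} = \frac{j^{2}}{4} + \frac{j}{8}$ ($w{\left(j \right)} = \frac{\left(j^{2} + j j\right) + j}{8} = \frac{\left(j^{2} + j^{2}\right) + j}{8} = \frac{2 j^{2} + j}{8} = \frac{j + 2 j^{2}}{8} = \frac{j^{2}}{4} + \frac{j}{8}$)
$w^{2}{\left(v{\left(3,5 \right)} \right)} = \left(\frac{\left(11 + 3\right) \left(1 + 2 \left(11 + 3\right)\right)}{8}\right)^{2} = \left(\frac{1}{8} \cdot 14 \left(1 + 2 \cdot 14\right)\right)^{2} = \left(\frac{1}{8} \cdot 14 \left(1 + 28\right)\right)^{2} = \left(\frac{1}{8} \cdot 14 \cdot 29\right)^{2} = \left(\frac{203}{4}\right)^{2} = \frac{41209}{16}$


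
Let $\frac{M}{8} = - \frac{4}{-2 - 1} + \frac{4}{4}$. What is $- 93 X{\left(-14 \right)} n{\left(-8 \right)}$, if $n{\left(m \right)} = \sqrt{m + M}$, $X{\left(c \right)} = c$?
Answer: $1736 \sqrt{6} \approx 4252.3$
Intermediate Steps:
$M = \frac{56}{3}$ ($M = 8 \left(- \frac{4}{-2 - 1} + \frac{4}{4}\right) = 8 \left(- \frac{4}{-2 - 1} + 4 \cdot \frac{1}{4}\right) = 8 \left(- \frac{4}{-3} + 1\right) = 8 \left(\left(-4\right) \left(- \frac{1}{3}\right) + 1\right) = 8 \left(\frac{4}{3} + 1\right) = 8 \cdot \frac{7}{3} = \frac{56}{3} \approx 18.667$)
$n{\left(m \right)} = \sqrt{\frac{56}{3} + m}$ ($n{\left(m \right)} = \sqrt{m + \frac{56}{3}} = \sqrt{\frac{56}{3} + m}$)
$- 93 X{\left(-14 \right)} n{\left(-8 \right)} = \left(-93\right) \left(-14\right) \frac{\sqrt{168 + 9 \left(-8\right)}}{3} = 1302 \frac{\sqrt{168 - 72}}{3} = 1302 \frac{\sqrt{96}}{3} = 1302 \frac{4 \sqrt{6}}{3} = 1736 \sqrt{6}$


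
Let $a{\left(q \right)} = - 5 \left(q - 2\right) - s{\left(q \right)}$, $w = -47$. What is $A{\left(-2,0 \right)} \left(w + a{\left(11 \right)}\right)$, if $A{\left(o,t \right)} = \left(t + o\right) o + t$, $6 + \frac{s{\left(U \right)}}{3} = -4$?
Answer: $-248$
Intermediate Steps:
$s{\left(U \right)} = -30$ ($s{\left(U \right)} = -18 + 3 \left(-4\right) = -18 - 12 = -30$)
$A{\left(o,t \right)} = t + o \left(o + t\right)$ ($A{\left(o,t \right)} = \left(o + t\right) o + t = o \left(o + t\right) + t = t + o \left(o + t\right)$)
$a{\left(q \right)} = 40 - 5 q$ ($a{\left(q \right)} = - 5 \left(q - 2\right) - -30 = - 5 \left(-2 + q\right) + 30 = \left(10 - 5 q\right) + 30 = 40 - 5 q$)
$A{\left(-2,0 \right)} \left(w + a{\left(11 \right)}\right) = \left(0 + \left(-2\right)^{2} - 0\right) \left(-47 + \left(40 - 55\right)\right) = \left(0 + 4 + 0\right) \left(-47 + \left(40 - 55\right)\right) = 4 \left(-47 - 15\right) = 4 \left(-62\right) = -248$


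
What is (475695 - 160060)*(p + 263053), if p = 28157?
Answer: 91916068350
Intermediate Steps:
(475695 - 160060)*(p + 263053) = (475695 - 160060)*(28157 + 263053) = 315635*291210 = 91916068350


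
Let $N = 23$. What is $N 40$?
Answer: $920$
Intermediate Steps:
$N 40 = 23 \cdot 40 = 920$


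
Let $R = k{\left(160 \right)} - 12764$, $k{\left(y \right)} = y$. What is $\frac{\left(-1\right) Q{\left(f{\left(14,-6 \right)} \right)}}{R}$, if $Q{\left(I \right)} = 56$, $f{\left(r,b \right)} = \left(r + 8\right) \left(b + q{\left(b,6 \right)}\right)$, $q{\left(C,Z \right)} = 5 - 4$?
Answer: $\frac{14}{3151} \approx 0.004443$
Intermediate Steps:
$q{\left(C,Z \right)} = 1$ ($q{\left(C,Z \right)} = 5 - 4 = 1$)
$f{\left(r,b \right)} = \left(1 + b\right) \left(8 + r\right)$ ($f{\left(r,b \right)} = \left(r + 8\right) \left(b + 1\right) = \left(8 + r\right) \left(1 + b\right) = \left(1 + b\right) \left(8 + r\right)$)
$R = -12604$ ($R = 160 - 12764 = -12604$)
$\frac{\left(-1\right) Q{\left(f{\left(14,-6 \right)} \right)}}{R} = \frac{\left(-1\right) 56}{-12604} = \left(-56\right) \left(- \frac{1}{12604}\right) = \frac{14}{3151}$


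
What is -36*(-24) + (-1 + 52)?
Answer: 915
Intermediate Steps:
-36*(-24) + (-1 + 52) = 864 + 51 = 915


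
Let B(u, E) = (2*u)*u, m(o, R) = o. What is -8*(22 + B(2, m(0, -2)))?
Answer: -240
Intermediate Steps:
B(u, E) = 2*u²
-8*(22 + B(2, m(0, -2))) = -8*(22 + 2*2²) = -8*(22 + 2*4) = -8*(22 + 8) = -8*30 = -240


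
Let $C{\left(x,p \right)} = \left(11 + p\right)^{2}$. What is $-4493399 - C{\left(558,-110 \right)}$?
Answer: $-4503200$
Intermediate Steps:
$-4493399 - C{\left(558,-110 \right)} = -4493399 - \left(11 - 110\right)^{2} = -4493399 - \left(-99\right)^{2} = -4493399 - 9801 = -4503200$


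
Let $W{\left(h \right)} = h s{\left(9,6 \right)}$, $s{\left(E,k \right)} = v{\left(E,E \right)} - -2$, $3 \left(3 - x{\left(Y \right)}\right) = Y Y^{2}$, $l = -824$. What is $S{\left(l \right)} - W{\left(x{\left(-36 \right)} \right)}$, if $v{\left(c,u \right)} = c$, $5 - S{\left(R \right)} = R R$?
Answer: $-850076$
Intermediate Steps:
$S{\left(R \right)} = 5 - R^{2}$ ($S{\left(R \right)} = 5 - R R = 5 - R^{2}$)
$x{\left(Y \right)} = 3 - \frac{Y^{3}}{3}$ ($x{\left(Y \right)} = 3 - \frac{Y Y^{2}}{3} = 3 - \frac{Y^{3}}{3}$)
$s{\left(E,k \right)} = 2 + E$ ($s{\left(E,k \right)} = E - -2 = E + 2 = 2 + E$)
$W{\left(h \right)} = 11 h$ ($W{\left(h \right)} = h \left(2 + 9\right) = h 11 = 11 h$)
$S{\left(l \right)} - W{\left(x{\left(-36 \right)} \right)} = \left(5 - \left(-824\right)^{2}\right) - 11 \left(3 - \frac{\left(-36\right)^{3}}{3}\right) = \left(5 - 678976\right) - 11 \left(3 - -15552\right) = \left(5 - 678976\right) - 11 \left(3 + 15552\right) = -678971 - 11 \cdot 15555 = -678971 - 171105 = -850076$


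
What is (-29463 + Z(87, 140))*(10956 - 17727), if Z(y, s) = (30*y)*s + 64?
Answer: -2275062771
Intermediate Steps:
Z(y, s) = 64 + 30*s*y (Z(y, s) = 30*s*y + 64 = 64 + 30*s*y)
(-29463 + Z(87, 140))*(10956 - 17727) = (-29463 + (64 + 30*140*87))*(10956 - 17727) = (-29463 + (64 + 365400))*(-6771) = (-29463 + 365464)*(-6771) = 336001*(-6771) = -2275062771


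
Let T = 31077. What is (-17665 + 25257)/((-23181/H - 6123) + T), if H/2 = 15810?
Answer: 6155360/20231341 ≈ 0.30425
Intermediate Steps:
H = 31620 (H = 2*15810 = 31620)
(-17665 + 25257)/((-23181/H - 6123) + T) = (-17665 + 25257)/((-23181/31620 - 6123) + 31077) = 7592/((-23181*1/31620 - 6123) + 31077) = 7592/((-7727/10540 - 6123) + 31077) = 7592/(-64544147/10540 + 31077) = 7592/(263007433/10540) = 7592*(10540/263007433) = 6155360/20231341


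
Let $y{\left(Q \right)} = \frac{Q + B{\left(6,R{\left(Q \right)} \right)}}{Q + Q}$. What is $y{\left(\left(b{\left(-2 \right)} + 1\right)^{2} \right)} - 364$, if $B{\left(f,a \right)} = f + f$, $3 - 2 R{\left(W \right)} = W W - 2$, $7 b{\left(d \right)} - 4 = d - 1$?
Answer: $- \frac{11485}{32} \approx -358.91$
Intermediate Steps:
$b{\left(d \right)} = \frac{3}{7} + \frac{d}{7}$ ($b{\left(d \right)} = \frac{4}{7} + \frac{d - 1}{7} = \frac{4}{7} + \frac{-1 + d}{7} = \frac{4}{7} + \left(- \frac{1}{7} + \frac{d}{7}\right) = \frac{3}{7} + \frac{d}{7}$)
$R{\left(W \right)} = \frac{5}{2} - \frac{W^{2}}{2}$ ($R{\left(W \right)} = \frac{3}{2} - \frac{W W - 2}{2} = \frac{3}{2} - \frac{W^{2} - 2}{2} = \frac{3}{2} - \frac{-2 + W^{2}}{2} = \frac{3}{2} - \left(-1 + \frac{W^{2}}{2}\right) = \frac{5}{2} - \frac{W^{2}}{2}$)
$B{\left(f,a \right)} = 2 f$
$y{\left(Q \right)} = \frac{12 + Q}{2 Q}$ ($y{\left(Q \right)} = \frac{Q + 2 \cdot 6}{Q + Q} = \frac{Q + 12}{2 Q} = \left(12 + Q\right) \frac{1}{2 Q} = \frac{12 + Q}{2 Q}$)
$y{\left(\left(b{\left(-2 \right)} + 1\right)^{2} \right)} - 364 = \frac{12 + \left(\left(\frac{3}{7} + \frac{1}{7} \left(-2\right)\right) + 1\right)^{2}}{2 \left(\left(\frac{3}{7} + \frac{1}{7} \left(-2\right)\right) + 1\right)^{2}} - 364 = \frac{12 + \left(\left(\frac{3}{7} - \frac{2}{7}\right) + 1\right)^{2}}{2 \left(\left(\frac{3}{7} - \frac{2}{7}\right) + 1\right)^{2}} - 364 = \frac{12 + \left(\frac{1}{7} + 1\right)^{2}}{2 \left(\frac{1}{7} + 1\right)^{2}} - 364 = \frac{12 + \left(\frac{8}{7}\right)^{2}}{2 \left(\frac{8}{7}\right)^{2}} - 364 = \frac{12 + \frac{64}{49}}{2 \cdot \frac{64}{49}} - 364 = \frac{1}{2} \cdot \frac{49}{64} \cdot \frac{652}{49} - 364 = \frac{163}{32} - 364 = - \frac{11485}{32}$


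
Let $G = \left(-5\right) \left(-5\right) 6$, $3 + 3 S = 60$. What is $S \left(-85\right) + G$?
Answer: $-1465$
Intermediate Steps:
$S = 19$ ($S = -1 + \frac{1}{3} \cdot 60 = -1 + 20 = 19$)
$G = 150$ ($G = 25 \cdot 6 = 150$)
$S \left(-85\right) + G = 19 \left(-85\right) + 150 = -1615 + 150 = -1465$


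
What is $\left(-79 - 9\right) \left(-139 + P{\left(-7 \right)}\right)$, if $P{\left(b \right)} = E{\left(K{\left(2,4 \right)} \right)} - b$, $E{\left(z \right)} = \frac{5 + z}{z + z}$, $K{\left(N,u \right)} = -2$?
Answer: $11682$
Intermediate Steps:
$E{\left(z \right)} = \frac{5 + z}{2 z}$
$P{\left(b \right)} = - \frac{3}{4} - b$ ($P{\left(b \right)} = \frac{5 - 2}{2 \left(-2\right)} - b = \frac{1}{2} \left(- \frac{1}{2}\right) 3 - b = - \frac{3}{4} - b$)
$\left(-79 - 9\right) \left(-139 + P{\left(-7 \right)}\right) = \left(-79 - 9\right) \left(-139 - - \frac{25}{4}\right) = - 88 \left(-139 + \left(- \frac{3}{4} + 7\right)\right) = - 88 \left(-139 + \frac{25}{4}\right) = \left(-88\right) \left(- \frac{531}{4}\right) = 11682$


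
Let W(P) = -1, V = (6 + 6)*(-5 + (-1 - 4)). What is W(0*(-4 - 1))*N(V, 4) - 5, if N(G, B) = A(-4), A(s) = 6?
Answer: -11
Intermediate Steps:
V = -120 (V = 12*(-5 - 5) = 12*(-10) = -120)
N(G, B) = 6
W(0*(-4 - 1))*N(V, 4) - 5 = -1*6 - 5 = -6 - 5 = -11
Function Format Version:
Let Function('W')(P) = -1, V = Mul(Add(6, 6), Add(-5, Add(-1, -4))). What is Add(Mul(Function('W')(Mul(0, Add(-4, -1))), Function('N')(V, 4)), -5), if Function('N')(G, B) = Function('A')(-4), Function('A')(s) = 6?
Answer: -11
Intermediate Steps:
V = -120 (V = Mul(12, Add(-5, -5)) = Mul(12, -10) = -120)
Function('N')(G, B) = 6
Add(Mul(Function('W')(Mul(0, Add(-4, -1))), Function('N')(V, 4)), -5) = Add(Mul(-1, 6), -5) = Add(-6, -5) = -11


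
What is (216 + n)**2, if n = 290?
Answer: 256036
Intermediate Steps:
(216 + n)**2 = (216 + 290)**2 = 506**2 = 256036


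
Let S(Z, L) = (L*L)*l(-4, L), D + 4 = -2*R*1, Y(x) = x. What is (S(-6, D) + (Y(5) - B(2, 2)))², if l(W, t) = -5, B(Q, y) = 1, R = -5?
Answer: 30976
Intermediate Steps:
D = 6 (D = -4 - 2*(-5)*1 = -4 + 10*1 = -4 + 10 = 6)
S(Z, L) = -5*L² (S(Z, L) = (L*L)*(-5) = L²*(-5) = -5*L²)
(S(-6, D) + (Y(5) - B(2, 2)))² = (-5*6² + (5 - 1*1))² = (-5*36 + (5 - 1))² = (-180 + 4)² = (-176)² = 30976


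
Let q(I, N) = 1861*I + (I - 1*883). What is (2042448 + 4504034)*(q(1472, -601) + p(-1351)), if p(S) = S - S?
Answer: 17937236296842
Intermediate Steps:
q(I, N) = -883 + 1862*I (q(I, N) = 1861*I + (I - 883) = 1861*I + (-883 + I) = -883 + 1862*I)
p(S) = 0
(2042448 + 4504034)*(q(1472, -601) + p(-1351)) = (2042448 + 4504034)*((-883 + 1862*1472) + 0) = 6546482*((-883 + 2740864) + 0) = 6546482*(2739981 + 0) = 6546482*2739981 = 17937236296842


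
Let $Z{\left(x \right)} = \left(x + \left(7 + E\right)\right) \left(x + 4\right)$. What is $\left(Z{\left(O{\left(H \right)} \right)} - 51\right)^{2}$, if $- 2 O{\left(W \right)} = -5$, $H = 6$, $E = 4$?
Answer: $\frac{21609}{16} \approx 1350.6$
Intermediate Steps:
$O{\left(W \right)} = \frac{5}{2}$ ($O{\left(W \right)} = \left(- \frac{1}{2}\right) \left(-5\right) = \frac{5}{2}$)
$Z{\left(x \right)} = \left(4 + x\right) \left(11 + x\right)$ ($Z{\left(x \right)} = \left(x + \left(7 + 4\right)\right) \left(x + 4\right) = \left(x + 11\right) \left(4 + x\right) = \left(11 + x\right) \left(4 + x\right) = \left(4 + x\right) \left(11 + x\right)$)
$\left(Z{\left(O{\left(H \right)} \right)} - 51\right)^{2} = \left(\left(44 + \left(\frac{5}{2}\right)^{2} + 15 \cdot \frac{5}{2}\right) - 51\right)^{2} = \left(\left(44 + \frac{25}{4} + \frac{75}{2}\right) - 51\right)^{2} = \left(\frac{351}{4} - 51\right)^{2} = \left(\frac{147}{4}\right)^{2} = \frac{21609}{16}$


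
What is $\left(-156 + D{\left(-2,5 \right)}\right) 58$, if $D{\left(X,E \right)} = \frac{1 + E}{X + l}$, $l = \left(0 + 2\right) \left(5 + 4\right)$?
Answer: $- \frac{36105}{4} \approx -9026.3$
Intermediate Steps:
$l = 18$ ($l = 2 \cdot 9 = 18$)
$D{\left(X,E \right)} = \frac{1 + E}{18 + X}$ ($D{\left(X,E \right)} = \frac{1 + E}{X + 18} = \frac{1 + E}{18 + X}$)
$\left(-156 + D{\left(-2,5 \right)}\right) 58 = \left(-156 + \frac{1 + 5}{18 - 2}\right) 58 = \left(-156 + \frac{1}{16} \cdot 6\right) 58 = \left(-156 + \frac{3}{8}\right) 58 = \left(- \frac{1245}{8}\right) 58 = - \frac{36105}{4}$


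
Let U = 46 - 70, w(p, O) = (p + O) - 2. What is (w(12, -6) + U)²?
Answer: 400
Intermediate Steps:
w(p, O) = -2 + O + p (w(p, O) = (O + p) - 2 = -2 + O + p)
U = -24
(w(12, -6) + U)² = ((-2 - 6 + 12) - 24)² = (4 - 24)² = (-20)² = 400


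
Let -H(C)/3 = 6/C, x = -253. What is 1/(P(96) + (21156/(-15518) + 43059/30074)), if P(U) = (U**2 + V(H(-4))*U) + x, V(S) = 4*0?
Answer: 233344166/2091479731867 ≈ 0.00011157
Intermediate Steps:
H(C) = -18/C
V(S) = 0
P(U) = -253 + U**2 (P(U) = (U**2 + 0*U) - 253 = (U**2 + 0) - 253 = U**2 - 253 = -253 + U**2)
1/(P(96) + (21156/(-15518) + 43059/30074)) = 1/((-253 + 96**2) + (21156/(-15518) + 43059/30074)) = 1/((-253 + 9216) + (21156*(-1/15518) + 43059*(1/30074))) = 1/(8963 + (-10578/7759 + 43059/30074)) = 1/(8963 + 15972009/233344166) = 1/(2091479731867/233344166) = 233344166/2091479731867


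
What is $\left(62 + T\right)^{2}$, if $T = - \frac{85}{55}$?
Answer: $\frac{442225}{121} \approx 3654.8$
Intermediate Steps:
$T = - \frac{17}{11}$ ($T = \left(-85\right) \frac{1}{55} = - \frac{17}{11} \approx -1.5455$)
$\left(62 + T\right)^{2} = \left(62 - \frac{17}{11}\right)^{2} = \left(\frac{665}{11}\right)^{2} = \frac{442225}{121}$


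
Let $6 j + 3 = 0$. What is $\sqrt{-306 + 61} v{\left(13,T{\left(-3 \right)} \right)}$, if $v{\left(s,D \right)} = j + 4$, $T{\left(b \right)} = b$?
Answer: $\frac{49 i \sqrt{5}}{2} \approx 54.784 i$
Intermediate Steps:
$j = - \frac{1}{2}$ ($j = - \frac{1}{2} + \frac{1}{6} \cdot 0 = - \frac{1}{2} + 0 = - \frac{1}{2} \approx -0.5$)
$v{\left(s,D \right)} = \frac{7}{2}$ ($v{\left(s,D \right)} = - \frac{1}{2} + 4 = \frac{7}{2}$)
$\sqrt{-306 + 61} v{\left(13,T{\left(-3 \right)} \right)} = \sqrt{-306 + 61} \cdot \frac{7}{2} = \sqrt{-245} \cdot \frac{7}{2} = 7 i \sqrt{5} \cdot \frac{7}{2} = \frac{49 i \sqrt{5}}{2}$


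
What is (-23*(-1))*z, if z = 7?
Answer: 161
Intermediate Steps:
(-23*(-1))*z = -23*(-1)*7 = 23*7 = 161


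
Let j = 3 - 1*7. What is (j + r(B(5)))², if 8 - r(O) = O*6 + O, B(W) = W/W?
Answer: 9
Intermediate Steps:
B(W) = 1
r(O) = 8 - 7*O (r(O) = 8 - (O*6 + O) = 8 - (6*O + O) = 8 - 7*O)
j = -4 (j = 3 - 7 = -4)
(j + r(B(5)))² = (-4 + (8 - 7*1))² = (-4 + (8 - 7))² = (-4 + 1)² = (-3)² = 9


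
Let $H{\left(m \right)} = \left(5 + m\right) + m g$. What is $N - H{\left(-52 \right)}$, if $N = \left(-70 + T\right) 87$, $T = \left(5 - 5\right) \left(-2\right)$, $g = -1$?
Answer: $-6095$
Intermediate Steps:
$H{\left(m \right)} = 5$ ($H{\left(m \right)} = \left(5 + m\right) + m \left(-1\right) = \left(5 + m\right) - m = 5$)
$T = 0$ ($T = 0 \left(-2\right) = 0$)
$N = -6090$ ($N = \left(-70 + 0\right) 87 = \left(-70\right) 87 = -6090$)
$N - H{\left(-52 \right)} = -6090 - 5 = -6095$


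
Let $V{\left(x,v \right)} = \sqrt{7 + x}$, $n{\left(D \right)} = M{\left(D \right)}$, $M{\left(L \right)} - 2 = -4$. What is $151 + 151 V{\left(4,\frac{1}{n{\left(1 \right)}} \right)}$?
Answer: $151 + 151 \sqrt{11} \approx 651.81$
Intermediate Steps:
$M{\left(L \right)} = -2$ ($M{\left(L \right)} = 2 - 4 = -2$)
$n{\left(D \right)} = -2$
$151 + 151 V{\left(4,\frac{1}{n{\left(1 \right)}} \right)} = 151 + 151 \sqrt{7 + 4} = 151 + 151 \sqrt{11}$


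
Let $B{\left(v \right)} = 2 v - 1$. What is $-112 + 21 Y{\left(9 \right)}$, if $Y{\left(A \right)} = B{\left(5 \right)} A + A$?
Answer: $1778$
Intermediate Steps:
$B{\left(v \right)} = -1 + 2 v$
$Y{\left(A \right)} = 10 A$ ($Y{\left(A \right)} = \left(-1 + 2 \cdot 5\right) A + A = \left(-1 + 10\right) A + A = 9 A + A = 10 A$)
$-112 + 21 Y{\left(9 \right)} = -112 + 21 \cdot 10 \cdot 9 = -112 + 21 \cdot 90 = -112 + 1890 = 1778$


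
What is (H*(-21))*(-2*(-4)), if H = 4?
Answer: -672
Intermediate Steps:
(H*(-21))*(-2*(-4)) = (4*(-21))*(-2*(-4)) = -84*8 = -672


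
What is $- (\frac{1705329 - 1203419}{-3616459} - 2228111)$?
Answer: $\frac{8057872580859}{3616459} \approx 2.2281 \cdot 10^{6}$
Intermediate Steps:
$- (\frac{1705329 - 1203419}{-3616459} - 2228111) = - (\left(1705329 - 1203419\right) \left(- \frac{1}{3616459}\right) - 2228111) = - (501910 \left(- \frac{1}{3616459}\right) - 2228111) = - (- \frac{501910}{3616459} - 2228111) = \left(-1\right) \left(- \frac{8057872580859}{3616459}\right) = \frac{8057872580859}{3616459}$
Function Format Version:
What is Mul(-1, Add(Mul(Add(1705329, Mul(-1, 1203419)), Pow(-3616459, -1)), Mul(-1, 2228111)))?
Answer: Rational(8057872580859, 3616459) ≈ 2.2281e+6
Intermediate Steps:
Mul(-1, Add(Mul(Add(1705329, Mul(-1, 1203419)), Pow(-3616459, -1)), Mul(-1, 2228111))) = Mul(-1, Add(Mul(Add(1705329, -1203419), Rational(-1, 3616459)), -2228111)) = Mul(-1, Add(Mul(501910, Rational(-1, 3616459)), -2228111)) = Mul(-1, Add(Rational(-501910, 3616459), -2228111)) = Mul(-1, Rational(-8057872580859, 3616459)) = Rational(8057872580859, 3616459)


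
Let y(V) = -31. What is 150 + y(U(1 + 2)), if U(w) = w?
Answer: 119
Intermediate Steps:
150 + y(U(1 + 2)) = 150 - 31 = 119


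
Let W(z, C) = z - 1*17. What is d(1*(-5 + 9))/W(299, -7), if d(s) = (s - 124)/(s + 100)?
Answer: -5/1222 ≈ -0.0040917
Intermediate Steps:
W(z, C) = -17 + z (W(z, C) = z - 17 = -17 + z)
d(s) = (-124 + s)/(100 + s)
d(1*(-5 + 9))/W(299, -7) = ((-124 + 1*(-5 + 9))/(100 + 1*(-5 + 9)))/(-17 + 299) = ((-124 + 1*4)/(100 + 1*4))/282 = ((-124 + 4)/(100 + 4))*(1/282) = (-120/104)*(1/282) = ((1/104)*(-120))*(1/282) = -15/13*1/282 = -5/1222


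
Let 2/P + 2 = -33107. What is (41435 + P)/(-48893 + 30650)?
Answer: -152430157/67111943 ≈ -2.2713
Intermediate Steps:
P = -2/33109 (P = 2/(-2 - 33107) = 2/(-33109) = 2*(-1/33109) = -2/33109 ≈ -6.0407e-5)
(41435 + P)/(-48893 + 30650) = (41435 - 2/33109)/(-48893 + 30650) = (1371871413/33109)/(-18243) = (1371871413/33109)*(-1/18243) = -152430157/67111943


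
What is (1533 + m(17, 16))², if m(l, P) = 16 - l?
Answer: 2347024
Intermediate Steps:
(1533 + m(17, 16))² = (1533 + (16 - 1*17))² = (1533 + (16 - 17))² = (1533 - 1)² = 1532² = 2347024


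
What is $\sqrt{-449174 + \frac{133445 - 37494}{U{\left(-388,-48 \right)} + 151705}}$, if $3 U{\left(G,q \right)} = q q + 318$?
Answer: $\frac{i \sqrt{10456913848217305}}{152579} \approx 670.2 i$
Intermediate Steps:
$U{\left(G,q \right)} = 106 + \frac{q^{2}}{3}$ ($U{\left(G,q \right)} = \frac{q q + 318}{3} = \frac{q^{2} + 318}{3} = \frac{318 + q^{2}}{3} = 106 + \frac{q^{2}}{3}$)
$\sqrt{-449174 + \frac{133445 - 37494}{U{\left(-388,-48 \right)} + 151705}} = \sqrt{-449174 + \frac{133445 - 37494}{\left(106 + \frac{\left(-48\right)^{2}}{3}\right) + 151705}} = \sqrt{-449174 + \frac{95951}{\left(106 + \frac{1}{3} \cdot 2304\right) + 151705}} = \sqrt{-449174 + \frac{95951}{\left(106 + 768\right) + 151705}} = \sqrt{-449174 + \frac{95951}{874 + 151705}} = \sqrt{-449174 + \frac{95951}{152579}} = \sqrt{- \frac{68534423795}{152579}} = \frac{i \sqrt{10456913848217305}}{152579}$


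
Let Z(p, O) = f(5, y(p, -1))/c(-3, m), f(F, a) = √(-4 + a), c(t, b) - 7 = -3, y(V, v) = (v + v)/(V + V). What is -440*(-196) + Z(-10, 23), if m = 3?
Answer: 86240 + I*√390/40 ≈ 86240.0 + 0.49371*I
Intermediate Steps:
y(V, v) = v/V (y(V, v) = (2*v)/((2*V)) = (2*v)*(1/(2*V)) = v/V)
c(t, b) = 4 (c(t, b) = 7 - 3 = 4)
Z(p, O) = √(-4 - 1/p)/4
-440*(-196) + Z(-10, 23) = -440*(-196) + √(-4 - 1/(-10))/4 = 86240 + √(-4 - 1*(-⅒))/4 = 86240 + √(-4 + ⅒)/4 = 86240 + √(-39/10)/4 = 86240 + (I*√390/10)/4 = 86240 + I*√390/40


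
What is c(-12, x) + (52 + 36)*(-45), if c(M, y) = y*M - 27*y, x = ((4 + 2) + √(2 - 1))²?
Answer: -5871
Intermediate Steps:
x = 49 (x = (6 + √1)² = (6 + 1)² = 7² = 49)
c(M, y) = -27*y + M*y (c(M, y) = M*y - 27*y = -27*y + M*y)
c(-12, x) + (52 + 36)*(-45) = 49*(-27 - 12) + (52 + 36)*(-45) = 49*(-39) + 88*(-45) = -1911 - 3960 = -5871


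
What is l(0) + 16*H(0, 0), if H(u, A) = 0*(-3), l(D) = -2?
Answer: -2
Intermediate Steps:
H(u, A) = 0
l(0) + 16*H(0, 0) = -2 + 16*0 = -2 + 0 = -2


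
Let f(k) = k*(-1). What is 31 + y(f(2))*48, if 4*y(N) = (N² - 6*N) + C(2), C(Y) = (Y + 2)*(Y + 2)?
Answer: 415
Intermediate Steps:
C(Y) = (2 + Y)² (C(Y) = (2 + Y)*(2 + Y) = (2 + Y)²)
f(k) = -k
y(N) = 4 - 3*N/2 + N²/4 (y(N) = ((N² - 6*N) + (2 + 2)²)/4 = ((N² - 6*N) + 4²)/4 = ((N² - 6*N) + 16)/4 = (16 + N² - 6*N)/4 = 4 - 3*N/2 + N²/4)
31 + y(f(2))*48 = 31 + (4 - (-3)*2/2 + (-1*2)²/4)*48 = 31 + (4 - 3/2*(-2) + (¼)*(-2)²)*48 = 31 + (4 + 3 + (¼)*4)*48 = 31 + (4 + 3 + 1)*48 = 31 + 8*48 = 31 + 384 = 415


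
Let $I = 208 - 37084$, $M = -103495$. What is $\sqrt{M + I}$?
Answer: $i \sqrt{140371} \approx 374.66 i$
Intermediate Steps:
$I = -36876$ ($I = 208 - 37084 = -36876$)
$\sqrt{M + I} = \sqrt{-103495 - 36876} = \sqrt{-140371} = i \sqrt{140371}$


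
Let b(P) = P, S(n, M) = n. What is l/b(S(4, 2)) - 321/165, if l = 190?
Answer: 5011/110 ≈ 45.555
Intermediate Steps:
l/b(S(4, 2)) - 321/165 = 190/4 - 321/165 = 190*(¼) - 321*1/165 = 95/2 - 107/55 = 5011/110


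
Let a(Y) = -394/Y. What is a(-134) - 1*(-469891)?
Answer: 31482894/67 ≈ 4.6989e+5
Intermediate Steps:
a(-134) - 1*(-469891) = -394/(-134) - 1*(-469891) = -394*(-1/134) + 469891 = 197/67 + 469891 = 31482894/67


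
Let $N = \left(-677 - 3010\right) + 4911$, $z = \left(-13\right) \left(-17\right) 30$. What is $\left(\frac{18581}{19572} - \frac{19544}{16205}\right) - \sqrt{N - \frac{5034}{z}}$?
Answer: $- \frac{11630009}{45309180} - \frac{\sqrt{1493607505}}{1105} \approx -35.232$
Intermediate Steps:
$z = 6630$ ($z = 221 \cdot 30 = 6630$)
$N = 1224$ ($N = -3687 + 4911 = 1224$)
$\left(\frac{18581}{19572} - \frac{19544}{16205}\right) - \sqrt{N - \frac{5034}{z}} = \left(\frac{18581}{19572} - \frac{19544}{16205}\right) - \sqrt{1224 - \frac{5034}{6630}} = \left(18581 \cdot \frac{1}{19572} - \frac{2792}{2315}\right) - \sqrt{1224 - \frac{839}{1105}} = \left(\frac{18581}{19572} - \frac{2792}{2315}\right) - \sqrt{1224 - \frac{839}{1105}} = - \frac{11630009}{45309180} - \sqrt{\frac{1351681}{1105}} = - \frac{11630009}{45309180} - \frac{\sqrt{1493607505}}{1105}$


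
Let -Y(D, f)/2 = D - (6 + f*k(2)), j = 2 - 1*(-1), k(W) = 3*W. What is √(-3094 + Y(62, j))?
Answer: I*√3170 ≈ 56.303*I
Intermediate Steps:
j = 3 (j = 2 + 1 = 3)
Y(D, f) = 12 - 2*D + 12*f (Y(D, f) = -2*(D - (6 + f*(3*2))) = -2*(D - (6 + f*6)) = -2*(D - (6 + 6*f)) = -2*(D + (-6 - 6*f)) = -2*(-6 + D - 6*f) = 12 - 2*D + 12*f)
√(-3094 + Y(62, j)) = √(-3094 + (12 - 2*62 + 12*3)) = √(-3094 + (12 - 124 + 36)) = √(-3094 - 76) = √(-3170) = I*√3170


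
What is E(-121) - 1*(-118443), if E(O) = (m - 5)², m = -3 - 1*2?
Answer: 118543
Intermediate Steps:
m = -5 (m = -3 - 2 = -5)
E(O) = 100 (E(O) = (-5 - 5)² = (-10)² = 100)
E(-121) - 1*(-118443) = 100 - 1*(-118443) = 100 + 118443 = 118543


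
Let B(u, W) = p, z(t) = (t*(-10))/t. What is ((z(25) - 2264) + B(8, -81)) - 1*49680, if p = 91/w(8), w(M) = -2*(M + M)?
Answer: -1662619/32 ≈ -51957.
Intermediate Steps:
z(t) = -10 (z(t) = (-10*t)/t = -10)
w(M) = -4*M
p = -91/32 (p = 91/((-4*8)) = 91/(-32) = 91*(-1/32) = -91/32 ≈ -2.8438)
B(u, W) = -91/32
((z(25) - 2264) + B(8, -81)) - 1*49680 = ((-10 - 2264) - 91/32) - 1*49680 = (-2274 - 91/32) - 49680 = -72859/32 - 49680 = -1662619/32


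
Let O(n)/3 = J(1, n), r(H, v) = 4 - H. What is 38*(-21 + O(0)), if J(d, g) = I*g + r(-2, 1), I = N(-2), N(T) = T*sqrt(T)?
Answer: -114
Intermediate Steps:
N(T) = T**(3/2)
I = -2*I*sqrt(2) (I = (-2)**(3/2) = -2*I*sqrt(2) ≈ -2.8284*I)
J(d, g) = 6 - 2*I*g*sqrt(2) (J(d, g) = (-2*I*sqrt(2))*g + (4 - 1*(-2)) = -2*I*g*sqrt(2) + (4 + 2) = -2*I*g*sqrt(2) + 6 = 6 - 2*I*g*sqrt(2))
O(n) = 18 - 6*I*n*sqrt(2) (O(n) = 3*(6 - 2*I*n*sqrt(2)) = 18 - 6*I*n*sqrt(2))
38*(-21 + O(0)) = 38*(-21 + (18 - 6*I*0*sqrt(2))) = 38*(-21 + (18 + 0)) = 38*(-21 + 18) = 38*(-3) = -114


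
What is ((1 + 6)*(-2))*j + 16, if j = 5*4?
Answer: -264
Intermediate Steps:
j = 20
((1 + 6)*(-2))*j + 16 = ((1 + 6)*(-2))*20 + 16 = (7*(-2))*20 + 16 = -14*20 + 16 = -280 + 16 = -264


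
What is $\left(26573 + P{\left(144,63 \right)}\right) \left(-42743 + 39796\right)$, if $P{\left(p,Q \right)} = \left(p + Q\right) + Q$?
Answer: $-79106321$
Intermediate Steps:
$P{\left(p,Q \right)} = p + 2 Q$ ($P{\left(p,Q \right)} = \left(Q + p\right) + Q = p + 2 Q$)
$\left(26573 + P{\left(144,63 \right)}\right) \left(-42743 + 39796\right) = \left(26573 + \left(144 + 2 \cdot 63\right)\right) \left(-42743 + 39796\right) = \left(26573 + \left(144 + 126\right)\right) \left(-2947\right) = \left(26573 + 270\right) \left(-2947\right) = 26843 \left(-2947\right) = -79106321$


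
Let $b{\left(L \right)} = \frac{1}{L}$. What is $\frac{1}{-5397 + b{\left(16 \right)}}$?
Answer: $- \frac{16}{86351} \approx -0.00018529$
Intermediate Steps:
$\frac{1}{-5397 + b{\left(16 \right)}} = \frac{1}{-5397 + \frac{1}{16}} = \frac{1}{- \frac{86351}{16}} = - \frac{16}{86351}$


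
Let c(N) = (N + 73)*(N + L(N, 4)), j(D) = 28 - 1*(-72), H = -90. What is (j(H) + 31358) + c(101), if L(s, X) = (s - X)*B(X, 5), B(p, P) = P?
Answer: 133422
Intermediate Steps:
j(D) = 100 (j(D) = 28 + 72 = 100)
L(s, X) = -5*X + 5*s (L(s, X) = (s - X)*5 = -5*X + 5*s)
c(N) = (-20 + 6*N)*(73 + N) (c(N) = (N + 73)*(N + (-5*4 + 5*N)) = (73 + N)*(N + (-20 + 5*N)) = (73 + N)*(-20 + 6*N) = (-20 + 6*N)*(73 + N))
(j(H) + 31358) + c(101) = (100 + 31358) + (-1460 + 6*101² + 418*101) = 31458 + (-1460 + 6*10201 + 42218) = 31458 + (-1460 + 61206 + 42218) = 31458 + 101964 = 133422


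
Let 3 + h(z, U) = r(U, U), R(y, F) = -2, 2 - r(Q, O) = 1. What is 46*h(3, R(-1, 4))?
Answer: -92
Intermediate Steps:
r(Q, O) = 1 (r(Q, O) = 2 - 1*1 = 2 - 1 = 1)
h(z, U) = -2 (h(z, U) = -3 + 1 = -2)
46*h(3, R(-1, 4)) = 46*(-2) = -92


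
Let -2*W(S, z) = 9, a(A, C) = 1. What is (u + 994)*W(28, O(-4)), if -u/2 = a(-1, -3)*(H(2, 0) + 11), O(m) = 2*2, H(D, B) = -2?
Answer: -4392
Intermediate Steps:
O(m) = 4
u = -18 (u = -2*(-2 + 11) = -2*9 = -18)
W(S, z) = -9/2 (W(S, z) = -½*9 = -9/2)
(u + 994)*W(28, O(-4)) = (-18 + 994)*(-9/2) = 976*(-9/2) = -4392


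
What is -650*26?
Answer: -16900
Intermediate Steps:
-650*26 = -10*1690 = -16900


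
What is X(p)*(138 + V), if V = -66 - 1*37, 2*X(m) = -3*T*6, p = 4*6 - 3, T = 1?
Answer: -315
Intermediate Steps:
p = 21 (p = 24 - 3 = 21)
X(m) = -9 (X(m) = (-3*1*6)/2 = (-3*6)/2 = (½)*(-18) = -9)
V = -103 (V = -66 - 37 = -103)
X(p)*(138 + V) = -9*(138 - 103) = -9*35 = -315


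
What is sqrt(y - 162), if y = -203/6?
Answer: 5*I*sqrt(282)/6 ≈ 13.994*I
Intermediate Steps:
y = -203/6 ≈ -33.833
sqrt(y - 162) = sqrt(-203/6 - 162) = sqrt(-1175/6) = 5*I*sqrt(282)/6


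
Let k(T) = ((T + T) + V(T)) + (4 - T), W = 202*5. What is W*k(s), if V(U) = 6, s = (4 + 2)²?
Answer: 46460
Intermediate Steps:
s = 36 (s = 6² = 36)
W = 1010
k(T) = 10 + T (k(T) = ((T + T) + 6) + (4 - T) = (2*T + 6) + (4 - T) = (6 + 2*T) + (4 - T) = 10 + T)
W*k(s) = 1010*(10 + 36) = 1010*46 = 46460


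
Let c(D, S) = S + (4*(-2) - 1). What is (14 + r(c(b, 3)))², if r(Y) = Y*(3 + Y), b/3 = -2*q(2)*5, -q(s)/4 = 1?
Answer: 1024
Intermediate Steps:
q(s) = -4 (q(s) = -4*1 = -4)
b = 120 (b = 3*(-2*(-4)*5) = 3*(8*5) = 3*40 = 120)
c(D, S) = -9 + S (c(D, S) = S + (-8 - 1) = S - 9 = -9 + S)
(14 + r(c(b, 3)))² = (14 + (-9 + 3)*(3 + (-9 + 3)))² = (14 - 6*(3 - 6))² = (14 - 6*(-3))² = (14 + 18)² = 32² = 1024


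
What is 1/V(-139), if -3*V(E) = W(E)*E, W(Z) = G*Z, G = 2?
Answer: -3/38642 ≈ -7.7636e-5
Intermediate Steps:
W(Z) = 2*Z
V(E) = -2*E²/3 (V(E) = -2*E*E/3 = -2*E²/3)
1/V(-139) = 1/(-⅔*(-139)²) = 1/(-⅔*19321) = 1/(-38642/3) = -3/38642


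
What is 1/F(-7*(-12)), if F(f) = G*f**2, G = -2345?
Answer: -1/16546320 ≈ -6.0436e-8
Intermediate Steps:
F(f) = -2345*f**2
1/F(-7*(-12)) = 1/(-2345*(-7*(-12))**2) = 1/(-2345*84**2) = 1/(-2345*7056) = 1/(-16546320) = -1/16546320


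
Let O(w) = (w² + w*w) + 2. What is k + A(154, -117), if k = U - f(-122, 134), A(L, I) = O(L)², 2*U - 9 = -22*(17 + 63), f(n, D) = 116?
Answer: 4499966729/2 ≈ 2.2500e+9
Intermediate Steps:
O(w) = 2 + 2*w² (O(w) = (w² + w²) + 2 = 2*w² + 2 = 2 + 2*w²)
U = -1751/2 (U = 9/2 + (-22*(17 + 63))/2 = 9/2 + (-22*80)/2 = 9/2 + (½)*(-1760) = 9/2 - 880 = -1751/2 ≈ -875.50)
A(L, I) = (2 + 2*L²)²
k = -1983/2 (k = -1751/2 - 1*116 = -1751/2 - 116 = -1983/2 ≈ -991.50)
k + A(154, -117) = -1983/2 + 4*(1 + 154²)² = -1983/2 + 4*(1 + 23716)² = -1983/2 + 4*23717² = -1983/2 + 4*562496089 = -1983/2 + 2249984356 = 4499966729/2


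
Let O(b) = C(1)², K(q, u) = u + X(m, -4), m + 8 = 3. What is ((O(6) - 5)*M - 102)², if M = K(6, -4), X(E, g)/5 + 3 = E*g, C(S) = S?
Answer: 181476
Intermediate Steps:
m = -5 (m = -8 + 3 = -5)
X(E, g) = -15 + 5*E*g (X(E, g) = -15 + 5*(E*g) = -15 + 5*E*g)
K(q, u) = 85 + u (K(q, u) = u + (-15 + 5*(-5)*(-4)) = u + (-15 + 100) = u + 85 = 85 + u)
M = 81 (M = 85 - 4 = 81)
O(b) = 1 (O(b) = 1² = 1)
((O(6) - 5)*M - 102)² = ((1 - 5)*81 - 102)² = (-4*81 - 102)² = (-324 - 102)² = (-426)² = 181476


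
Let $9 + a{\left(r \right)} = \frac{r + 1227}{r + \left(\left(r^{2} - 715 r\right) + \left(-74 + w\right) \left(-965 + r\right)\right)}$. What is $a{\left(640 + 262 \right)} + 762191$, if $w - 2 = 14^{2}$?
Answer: $\frac{123293611177}{161764} \approx 7.6218 \cdot 10^{5}$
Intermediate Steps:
$w = 198$ ($w = 2 + 14^{2} = 2 + 196 = 198$)
$a{\left(r \right)} = -9 + \frac{1227 + r}{-119660 + r^{2} - 590 r}$ ($a{\left(r \right)} = -9 + \frac{r + 1227}{r + \left(\left(r^{2} - 715 r\right) + \left(-74 + 198\right) \left(-965 + r\right)\right)} = -9 + \frac{1227 + r}{r + \left(\left(r^{2} - 715 r\right) + 124 \left(-965 + r\right)\right)} = -9 + \frac{1227 + r}{r + \left(\left(r^{2} - 715 r\right) + \left(-119660 + 124 r\right)\right)} = -9 + \frac{1227 + r}{r - \left(119660 - r^{2} + 591 r\right)} = -9 + \frac{1227 + r}{-119660 + r^{2} - 590 r}$)
$a{\left(640 + 262 \right)} + 762191 = \frac{1078167 - 9 \left(640 + 262\right)^{2} + 5311 \left(640 + 262\right)}{-119660 + \left(640 + 262\right)^{2} - 590 \left(640 + 262\right)} + 762191 = \frac{1078167 - 9 \cdot 902^{2} + 5311 \cdot 902}{-119660 + 902^{2} - 532180} + 762191 = \frac{1078167 - 7322436 + 4790522}{-119660 + 813604 - 532180} + 762191 = \frac{1078167 - 7322436 + 4790522}{161764} + 762191 = \frac{1}{161764} \left(-1453747\right) + 762191 = - \frac{1453747}{161764} + 762191 = \frac{123293611177}{161764}$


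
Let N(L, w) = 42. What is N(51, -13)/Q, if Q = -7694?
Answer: -21/3847 ≈ -0.0054588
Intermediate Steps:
N(51, -13)/Q = 42/(-7694) = 42*(-1/7694) = -21/3847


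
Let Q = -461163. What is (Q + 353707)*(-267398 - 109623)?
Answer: 40513168576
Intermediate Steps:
(Q + 353707)*(-267398 - 109623) = (-461163 + 353707)*(-267398 - 109623) = -107456*(-377021) = 40513168576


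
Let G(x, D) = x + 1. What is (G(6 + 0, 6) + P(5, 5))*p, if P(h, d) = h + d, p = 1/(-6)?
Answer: -17/6 ≈ -2.8333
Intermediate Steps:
p = -⅙ ≈ -0.16667
P(h, d) = d + h
G(x, D) = 1 + x
(G(6 + 0, 6) + P(5, 5))*p = ((1 + (6 + 0)) + (5 + 5))*(-⅙) = ((1 + 6) + 10)*(-⅙) = (7 + 10)*(-⅙) = 17*(-⅙) = -17/6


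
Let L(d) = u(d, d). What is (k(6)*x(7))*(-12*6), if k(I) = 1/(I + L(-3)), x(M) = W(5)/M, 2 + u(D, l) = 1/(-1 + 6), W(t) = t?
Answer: -600/49 ≈ -12.245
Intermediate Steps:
u(D, l) = -9/5 (u(D, l) = -2 + 1/(-1 + 6) = -2 + 1/5 = -9/5)
L(d) = -9/5
x(M) = 5/M
k(I) = 1/(-9/5 + I) (k(I) = 1/(I - 9/5) = 1/(-9/5 + I))
(k(6)*x(7))*(-12*6) = ((5/(-9 + 5*6))*(5/7))*(-12*6) = ((5/(-9 + 30))*(5*(1/7)))*(-72) = ((5/21)*(5/7))*(-72) = (25/147)*(-72) = -600/49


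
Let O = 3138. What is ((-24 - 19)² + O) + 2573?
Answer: 7560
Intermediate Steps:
((-24 - 19)² + O) + 2573 = ((-24 - 19)² + 3138) + 2573 = ((-43)² + 3138) + 2573 = (1849 + 3138) + 2573 = 4987 + 2573 = 7560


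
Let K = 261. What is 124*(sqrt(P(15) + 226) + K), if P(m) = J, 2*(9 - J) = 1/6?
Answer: 32364 + 62*sqrt(8457)/3 ≈ 34265.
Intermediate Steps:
J = 107/12 (J = 9 - 1/(2*6) = 9 - 1/12 = 107/12 ≈ 8.9167)
P(m) = 107/12
124*(sqrt(P(15) + 226) + K) = 124*(sqrt(107/12 + 226) + 261) = 124*(sqrt(2819/12) + 261) = 124*(sqrt(8457)/6 + 261) = 124*(261 + sqrt(8457)/6) = 32364 + 62*sqrt(8457)/3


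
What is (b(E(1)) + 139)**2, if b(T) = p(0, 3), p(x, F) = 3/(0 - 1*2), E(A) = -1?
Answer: 75625/4 ≈ 18906.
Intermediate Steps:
p(x, F) = -3/2 (p(x, F) = 3/(0 - 2) = 3/(-2) = 3*(-1/2) = -3/2)
b(T) = -3/2
(b(E(1)) + 139)**2 = (-3/2 + 139)**2 = (275/2)**2 = 75625/4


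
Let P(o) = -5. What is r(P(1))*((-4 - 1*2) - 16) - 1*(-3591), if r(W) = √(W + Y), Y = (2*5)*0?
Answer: 3591 - 22*I*√5 ≈ 3591.0 - 49.193*I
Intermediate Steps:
Y = 0 (Y = 10*0 = 0)
r(W) = √W (r(W) = √(W + 0) = √W)
r(P(1))*((-4 - 1*2) - 16) - 1*(-3591) = √(-5)*((-4 - 1*2) - 16) - 1*(-3591) = (I*√5)*((-4 - 2) - 16) + 3591 = (I*√5)*(-6 - 16) + 3591 = (I*√5)*(-22) + 3591 = -22*I*√5 + 3591 = 3591 - 22*I*√5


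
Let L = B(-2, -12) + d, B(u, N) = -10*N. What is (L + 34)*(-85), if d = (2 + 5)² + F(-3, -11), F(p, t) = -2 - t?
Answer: -18020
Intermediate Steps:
d = 58 (d = (2 + 5)² + (-2 - 1*(-11)) = 7² + (-2 + 11) = 49 + 9 = 58)
L = 178 (L = -10*(-12) + 58 = 120 + 58 = 178)
(L + 34)*(-85) = (178 + 34)*(-85) = 212*(-85) = -18020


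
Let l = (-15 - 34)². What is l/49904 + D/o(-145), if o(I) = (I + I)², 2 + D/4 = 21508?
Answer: 1123716449/1049231600 ≈ 1.0710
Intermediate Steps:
D = 86024 (D = -8 + 4*21508 = -8 + 86032 = 86024)
o(I) = 4*I² (o(I) = (2*I)² = 4*I²)
l = 2401 (l = (-49)² = 2401)
l/49904 + D/o(-145) = 2401/49904 + 86024/((4*(-145)²)) = 2401*(1/49904) + 86024/((4*21025)) = 2401/49904 + 86024/84100 = 2401/49904 + 86024*(1/84100) = 2401/49904 + 21506/21025 = 1123716449/1049231600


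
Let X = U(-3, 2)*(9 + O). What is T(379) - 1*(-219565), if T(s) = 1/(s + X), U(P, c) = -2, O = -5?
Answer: 81458616/371 ≈ 2.1957e+5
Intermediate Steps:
X = -8 (X = -2*(9 - 5) = -2*4 = -8)
T(s) = 1/(-8 + s) (T(s) = 1/(s - 8) = 1/(-8 + s))
T(379) - 1*(-219565) = 1/(-8 + 379) - 1*(-219565) = 1/371 + 219565 = 81458616/371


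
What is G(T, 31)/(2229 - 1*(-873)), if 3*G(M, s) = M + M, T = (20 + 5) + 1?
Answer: 26/4653 ≈ 0.0055878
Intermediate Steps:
T = 26 (T = 25 + 1 = 26)
G(M, s) = 2*M/3 (G(M, s) = (M + M)/3 = (2*M)/3 = 2*M/3)
G(T, 31)/(2229 - 1*(-873)) = ((⅔)*26)/(2229 - 1*(-873)) = 52/(3*(2229 + 873)) = (52/3)/3102 = (52/3)*(1/3102) = 26/4653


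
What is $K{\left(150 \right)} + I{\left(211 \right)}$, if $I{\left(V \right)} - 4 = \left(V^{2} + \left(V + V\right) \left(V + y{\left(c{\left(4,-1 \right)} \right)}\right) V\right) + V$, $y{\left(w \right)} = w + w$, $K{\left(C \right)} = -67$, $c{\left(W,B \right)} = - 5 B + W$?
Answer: $20435287$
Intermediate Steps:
$c{\left(W,B \right)} = W - 5 B$
$y{\left(w \right)} = 2 w$
$I{\left(V \right)} = 4 + V + V^{2} + 2 V^{2} \left(18 + V\right)$ ($I{\left(V \right)} = 4 + \left(\left(V^{2} + \left(V + V\right) \left(V + 2 \left(4 - -5\right)\right) V\right) + V\right) = 4 + \left(\left(V^{2} + 2 V \left(V + 2 \left(4 + 5\right)\right) V\right) + V\right) = 4 + \left(\left(V^{2} + 2 V \left(V + 2 \cdot 9\right) V\right) + V\right) = 4 + \left(\left(V^{2} + 2 V \left(V + 18\right) V\right) + V\right) = 4 + \left(\left(V^{2} + 2 V \left(18 + V\right) V\right) + V\right) = 4 + \left(\left(V^{2} + 2 V^{2} \left(18 + V\right)\right) + V\right) = 4 + \left(V + V^{2} + 2 V^{2} \left(18 + V\right)\right) = 4 + V + V^{2} + 2 V^{2} \left(18 + V\right)$)
$K{\left(150 \right)} + I{\left(211 \right)} = -67 + \left(4 + 211 + 2 \cdot 211^{3} + 37 \cdot 211^{2}\right) = -67 + \left(4 + 211 + 2 \cdot 9393931 + 37 \cdot 44521\right) = -67 + \left(4 + 211 + 18787862 + 1647277\right) = -67 + 20435354 = 20435287$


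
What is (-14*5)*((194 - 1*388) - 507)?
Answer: 49070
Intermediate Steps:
(-14*5)*((194 - 1*388) - 507) = -70*((194 - 388) - 507) = -70*(-194 - 507) = -70*(-701) = 49070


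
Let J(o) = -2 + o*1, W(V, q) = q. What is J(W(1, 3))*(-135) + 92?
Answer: -43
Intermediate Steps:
J(o) = -2 + o
J(W(1, 3))*(-135) + 92 = (-2 + 3)*(-135) + 92 = 1*(-135) + 92 = -135 + 92 = -43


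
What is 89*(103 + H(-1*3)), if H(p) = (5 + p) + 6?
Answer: 9879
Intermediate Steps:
H(p) = 11 + p
89*(103 + H(-1*3)) = 89*(103 + (11 - 1*3)) = 89*(103 + (11 - 3)) = 89*(103 + 8) = 89*111 = 9879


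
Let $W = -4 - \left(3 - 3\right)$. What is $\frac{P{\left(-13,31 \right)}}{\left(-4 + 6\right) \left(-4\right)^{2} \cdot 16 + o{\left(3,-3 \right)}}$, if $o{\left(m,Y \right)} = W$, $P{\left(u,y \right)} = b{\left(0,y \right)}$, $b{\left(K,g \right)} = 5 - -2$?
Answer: $\frac{7}{508} \approx 0.01378$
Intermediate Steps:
$b{\left(K,g \right)} = 7$ ($b{\left(K,g \right)} = 5 + 2 = 7$)
$W = -4$ ($W = -4 - \left(3 - 3\right) = -4 - 0 = -4 + 0 = -4$)
$P{\left(u,y \right)} = 7$
$o{\left(m,Y \right)} = -4$
$\frac{P{\left(-13,31 \right)}}{\left(-4 + 6\right) \left(-4\right)^{2} \cdot 16 + o{\left(3,-3 \right)}} = \frac{7}{\left(-4 + 6\right) \left(-4\right)^{2} \cdot 16 - 4} = \frac{7}{2 \cdot 16 \cdot 16 - 4} = \frac{7}{32 \cdot 16 - 4} = \frac{7}{512 - 4} = \frac{7}{508}$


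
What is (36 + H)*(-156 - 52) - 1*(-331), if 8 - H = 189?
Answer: 30491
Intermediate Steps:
H = -181 (H = 8 - 1*189 = 8 - 189 = -181)
(36 + H)*(-156 - 52) - 1*(-331) = (36 - 181)*(-156 - 52) - 1*(-331) = -145*(-208) + 331 = 30160 + 331 = 30491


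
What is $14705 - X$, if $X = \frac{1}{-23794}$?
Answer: $\frac{349890771}{23794} \approx 14705.0$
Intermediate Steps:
$X = - \frac{1}{23794} \approx -4.2027 \cdot 10^{-5}$
$14705 - X = 14705 - - \frac{1}{23794} = 14705 + \frac{1}{23794} = \frac{349890771}{23794}$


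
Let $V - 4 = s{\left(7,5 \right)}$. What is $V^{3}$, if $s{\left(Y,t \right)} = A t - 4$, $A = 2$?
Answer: $1000$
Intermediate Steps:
$s{\left(Y,t \right)} = -4 + 2 t$ ($s{\left(Y,t \right)} = 2 t - 4 = -4 + 2 t$)
$V = 10$ ($V = 4 + \left(-4 + 2 \cdot 5\right) = 4 + \left(-4 + 10\right) = 4 + 6 = 10$)
$V^{3} = 10^{3} = 1000$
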